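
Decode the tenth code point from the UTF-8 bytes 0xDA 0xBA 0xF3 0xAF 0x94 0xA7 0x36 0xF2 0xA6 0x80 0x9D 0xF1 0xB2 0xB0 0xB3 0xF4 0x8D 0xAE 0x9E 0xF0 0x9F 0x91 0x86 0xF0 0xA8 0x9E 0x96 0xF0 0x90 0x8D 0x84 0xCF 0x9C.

U+03DC

Offset 0: leading byte 0xDA = 11011010 → 2-byte char #1 = DA BA.
Offset 2: leading byte 0xF3 = 11110011 → 4-byte char #2 = F3 AF 94 A7.
Offset 6: leading byte 0x36 = 00110110 → 1-byte char #3 = 36.
Offset 7: leading byte 0xF2 = 11110010 → 4-byte char #4 = F2 A6 80 9D.
Offset 11: leading byte 0xF1 = 11110001 → 4-byte char #5 = F1 B2 B0 B3.
Offset 15: leading byte 0xF4 = 11110100 → 4-byte char #6 = F4 8D AE 9E.
Offset 19: leading byte 0xF0 = 11110000 → 4-byte char #7 = F0 9F 91 86.
Offset 23: leading byte 0xF0 = 11110000 → 4-byte char #8 = F0 A8 9E 96.
Offset 27: leading byte 0xF0 = 11110000 → 4-byte char #9 = F0 90 8D 84.
Offset 31: leading byte 0xCF = 11001111 → 2-byte char #10 = CF 9C.
Leading byte 0xCF = 11001111 matches 110xxxxx → 2-byte sequence.
Byte 1: 0xCF = 11001111, payload 01111 (5 bits).
Byte 2: 0x9C = 10011100 (10xxxxxx ✓), payload 011100.
Concatenate: 01111011100 = 0x3DC (11 bits → U+03DC).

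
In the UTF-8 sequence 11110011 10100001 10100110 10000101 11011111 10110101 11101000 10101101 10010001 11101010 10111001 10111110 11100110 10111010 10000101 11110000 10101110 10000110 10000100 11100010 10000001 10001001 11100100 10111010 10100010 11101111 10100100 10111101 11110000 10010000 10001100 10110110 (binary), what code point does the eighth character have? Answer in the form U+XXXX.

U+4EA2

Offset 0: leading byte 0xF3 = 11110011 → 4-byte char #1 = F3 A1 A6 85.
Offset 4: leading byte 0xDF = 11011111 → 2-byte char #2 = DF B5.
Offset 6: leading byte 0xE8 = 11101000 → 3-byte char #3 = E8 AD 91.
Offset 9: leading byte 0xEA = 11101010 → 3-byte char #4 = EA B9 BE.
Offset 12: leading byte 0xE6 = 11100110 → 3-byte char #5 = E6 BA 85.
Offset 15: leading byte 0xF0 = 11110000 → 4-byte char #6 = F0 AE 86 84.
Offset 19: leading byte 0xE2 = 11100010 → 3-byte char #7 = E2 81 89.
Offset 22: leading byte 0xE4 = 11100100 → 3-byte char #8 = E4 BA A2.
Leading byte 0xE4 = 11100100 matches 1110xxxx → 3-byte sequence.
Byte 1: 0xE4 = 11100100, payload 0100 (4 bits).
Byte 2: 0xBA = 10111010 (10xxxxxx ✓), payload 111010.
Byte 3: 0xA2 = 10100010 (10xxxxxx ✓), payload 100010.
Concatenate: 0100111010100010 = 0x4EA2 (16 bits → U+4EA2).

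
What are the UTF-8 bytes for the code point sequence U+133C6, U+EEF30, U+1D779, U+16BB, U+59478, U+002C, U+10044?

U+133C6: 4-byte form → F0 93 8F 86.
U+EEF30: 4-byte form → F3 AE BC B0.
U+1D779: 4-byte form → F0 9D 9D B9.
U+16BB: 3-byte form → E1 9A BB.
U+59478: 4-byte form → F1 99 91 B8.
U+002C: 1-byte form → 2C.
U+10044: 4-byte form → F0 90 81 84.
Concatenated (24 bytes): F0 93 8F 86 F3 AE BC B0 F0 9D 9D B9 E1 9A BB F1 99 91 B8 2C F0 90 81 84.

F0 93 8F 86 F3 AE BC B0 F0 9D 9D B9 E1 9A BB F1 99 91 B8 2C F0 90 81 84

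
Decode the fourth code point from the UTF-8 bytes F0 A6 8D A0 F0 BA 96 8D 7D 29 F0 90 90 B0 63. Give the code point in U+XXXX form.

Offset 0: leading byte 0xF0 = 11110000 → 4-byte char #1 = F0 A6 8D A0.
Offset 4: leading byte 0xF0 = 11110000 → 4-byte char #2 = F0 BA 96 8D.
Offset 8: leading byte 0x7D = 01111101 → 1-byte char #3 = 7D.
Offset 9: leading byte 0x29 = 00101001 → 1-byte char #4 = 29.
Leading byte 0x29 = 00101001 matches 0xxxxxxx → 1-byte sequence.
Byte 1: 0x29 = 00101001, payload 0101001 (7 bits).
Concatenate: 0101001 = 0x29 (7 bits → U+0029).

U+0029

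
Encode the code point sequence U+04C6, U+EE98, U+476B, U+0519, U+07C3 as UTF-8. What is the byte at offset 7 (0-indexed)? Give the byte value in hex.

0xAB

U+04C6 → 2-byte form D3 86 at offsets 0–1.
U+EE98 → 3-byte form EE BA 98 at offsets 2–4.
U+476B → 3-byte form E4 9D AB at offsets 5–7.
Offset 7 falls in char 3's range; it's byte 3 of E4 9D AB = 0xAB.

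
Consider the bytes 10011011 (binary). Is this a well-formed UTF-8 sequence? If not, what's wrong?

Byte 0x9B = 10011011 has the form 10xxxxxx — a continuation byte — but there is no preceding leading byte.

invalid (continuation byte with no leading byte)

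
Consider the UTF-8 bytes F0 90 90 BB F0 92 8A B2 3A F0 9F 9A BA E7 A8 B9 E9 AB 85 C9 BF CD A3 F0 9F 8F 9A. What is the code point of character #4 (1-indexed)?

Offset 0: leading byte 0xF0 = 11110000 → 4-byte char #1 = F0 90 90 BB.
Offset 4: leading byte 0xF0 = 11110000 → 4-byte char #2 = F0 92 8A B2.
Offset 8: leading byte 0x3A = 00111010 → 1-byte char #3 = 3A.
Offset 9: leading byte 0xF0 = 11110000 → 4-byte char #4 = F0 9F 9A BA.
Leading byte 0xF0 = 11110000 matches 11110xxx → 4-byte sequence.
Byte 1: 0xF0 = 11110000, payload 000 (3 bits).
Byte 2: 0x9F = 10011111 (10xxxxxx ✓), payload 011111.
Byte 3: 0x9A = 10011010 (10xxxxxx ✓), payload 011010.
Byte 4: 0xBA = 10111010 (10xxxxxx ✓), payload 111010.
Concatenate: 000011111011010111010 = 0x1F6BA (21 bits → U+1F6BA).

U+1F6BA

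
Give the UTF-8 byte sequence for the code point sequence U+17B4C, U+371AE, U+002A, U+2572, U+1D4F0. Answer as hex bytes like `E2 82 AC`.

U+17B4C: 4-byte form → F0 97 AD 8C.
U+371AE: 4-byte form → F0 B7 86 AE.
U+002A: 1-byte form → 2A.
U+2572: 3-byte form → E2 95 B2.
U+1D4F0: 4-byte form → F0 9D 93 B0.
Concatenated (16 bytes): F0 97 AD 8C F0 B7 86 AE 2A E2 95 B2 F0 9D 93 B0.

F0 97 AD 8C F0 B7 86 AE 2A E2 95 B2 F0 9D 93 B0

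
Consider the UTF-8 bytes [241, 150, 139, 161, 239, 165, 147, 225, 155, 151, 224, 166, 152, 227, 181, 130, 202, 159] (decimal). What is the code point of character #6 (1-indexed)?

Offset 0: leading byte 0xF1 = 11110001 → 4-byte char #1 = F1 96 8B A1.
Offset 4: leading byte 0xEF = 11101111 → 3-byte char #2 = EF A5 93.
Offset 7: leading byte 0xE1 = 11100001 → 3-byte char #3 = E1 9B 97.
Offset 10: leading byte 0xE0 = 11100000 → 3-byte char #4 = E0 A6 98.
Offset 13: leading byte 0xE3 = 11100011 → 3-byte char #5 = E3 B5 82.
Offset 16: leading byte 0xCA = 11001010 → 2-byte char #6 = CA 9F.
Leading byte 0xCA = 11001010 matches 110xxxxx → 2-byte sequence.
Byte 1: 0xCA = 11001010, payload 01010 (5 bits).
Byte 2: 0x9F = 10011111 (10xxxxxx ✓), payload 011111.
Concatenate: 01010011111 = 0x29F (11 bits → U+029F).

U+029F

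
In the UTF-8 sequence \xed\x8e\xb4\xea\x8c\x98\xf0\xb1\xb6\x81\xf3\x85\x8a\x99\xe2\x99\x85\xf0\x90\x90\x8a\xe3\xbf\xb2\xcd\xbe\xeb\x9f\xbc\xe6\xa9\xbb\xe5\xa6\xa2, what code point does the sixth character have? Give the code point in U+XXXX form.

U+1040A

Offset 0: leading byte 0xED = 11101101 → 3-byte char #1 = ED 8E B4.
Offset 3: leading byte 0xEA = 11101010 → 3-byte char #2 = EA 8C 98.
Offset 6: leading byte 0xF0 = 11110000 → 4-byte char #3 = F0 B1 B6 81.
Offset 10: leading byte 0xF3 = 11110011 → 4-byte char #4 = F3 85 8A 99.
Offset 14: leading byte 0xE2 = 11100010 → 3-byte char #5 = E2 99 85.
Offset 17: leading byte 0xF0 = 11110000 → 4-byte char #6 = F0 90 90 8A.
Leading byte 0xF0 = 11110000 matches 11110xxx → 4-byte sequence.
Byte 1: 0xF0 = 11110000, payload 000 (3 bits).
Byte 2: 0x90 = 10010000 (10xxxxxx ✓), payload 010000.
Byte 3: 0x90 = 10010000 (10xxxxxx ✓), payload 010000.
Byte 4: 0x8A = 10001010 (10xxxxxx ✓), payload 001010.
Concatenate: 000010000010000001010 = 0x1040A (21 bits → U+1040A).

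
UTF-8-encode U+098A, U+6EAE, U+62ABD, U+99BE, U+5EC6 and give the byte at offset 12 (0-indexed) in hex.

U+098A → 3-byte form E0 A6 8A at offsets 0–2.
U+6EAE → 3-byte form E6 BA AE at offsets 3–5.
U+62ABD → 4-byte form F1 A2 AA BD at offsets 6–9.
U+99BE → 3-byte form E9 A6 BE at offsets 10–12.
Offset 12 falls in char 4's range; it's byte 3 of E9 A6 BE = 0xBE.

0xBE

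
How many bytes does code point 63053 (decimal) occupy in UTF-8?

3

U+F64D = 0xF64D. UTF-8 uses 1 byte below 0x80, 2 below 0x800, 3 below 0x10000, 4 up to 0x10FFFF. 0xF64D is in U+0800–U+FFFF → 3 bytes.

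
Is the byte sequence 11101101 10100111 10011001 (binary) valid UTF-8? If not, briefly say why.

Structurally a 3-byte sequence; payload = 0xD9D9.
But 0xD9D9 is in U+D800–U+DFFF, the surrogate range. Surrogates are not Unicode scalar values and are forbidden in UTF-8.

invalid (encodes a surrogate (U+D800–U+DFFF))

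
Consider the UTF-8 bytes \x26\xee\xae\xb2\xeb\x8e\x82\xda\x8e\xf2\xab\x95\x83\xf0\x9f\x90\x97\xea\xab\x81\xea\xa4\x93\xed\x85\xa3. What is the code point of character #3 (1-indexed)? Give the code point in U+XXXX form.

Offset 0: leading byte 0x26 = 00100110 → 1-byte char #1 = 26.
Offset 1: leading byte 0xEE = 11101110 → 3-byte char #2 = EE AE B2.
Offset 4: leading byte 0xEB = 11101011 → 3-byte char #3 = EB 8E 82.
Leading byte 0xEB = 11101011 matches 1110xxxx → 3-byte sequence.
Byte 1: 0xEB = 11101011, payload 1011 (4 bits).
Byte 2: 0x8E = 10001110 (10xxxxxx ✓), payload 001110.
Byte 3: 0x82 = 10000010 (10xxxxxx ✓), payload 000010.
Concatenate: 1011001110000010 = 0xB382 (16 bits → U+B382).

U+B382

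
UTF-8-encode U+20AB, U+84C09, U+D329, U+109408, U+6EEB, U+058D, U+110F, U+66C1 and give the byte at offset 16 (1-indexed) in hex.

1-indexed offset 16 is 0-indexed offset 15.
U+20AB → 3-byte form E2 82 AB at offsets 0–2.
U+84C09 → 4-byte form F2 84 B0 89 at offsets 3–6.
U+D329 → 3-byte form ED 8C A9 at offsets 7–9.
U+109408 → 4-byte form F4 89 90 88 at offsets 10–13.
U+6EEB → 3-byte form E6 BB AB at offsets 14–16.
Offset 15 falls in char 5's range; it's byte 2 of E6 BB AB = 0xBB.

0xBB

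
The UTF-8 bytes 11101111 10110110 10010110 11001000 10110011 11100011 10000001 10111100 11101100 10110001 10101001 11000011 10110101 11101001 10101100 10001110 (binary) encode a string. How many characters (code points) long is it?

Byte at offset 0: 0xEF = 11101111 → 3-byte char (#1). Advance 3.
Byte at offset 3: 0xC8 = 11001000 → 2-byte char (#2). Advance 2.
Byte at offset 5: 0xE3 = 11100011 → 3-byte char (#3). Advance 3.
Byte at offset 8: 0xEC = 11101100 → 3-byte char (#4). Advance 3.
Byte at offset 11: 0xC3 = 11000011 → 2-byte char (#5). Advance 2.
Byte at offset 13: 0xE9 = 11101001 → 3-byte char (#6). Advance 3.
Reached end at offset 16 after 6 code points.

6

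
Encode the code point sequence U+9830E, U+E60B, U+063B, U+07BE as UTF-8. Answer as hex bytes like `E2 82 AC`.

F2 98 8C 8E EE 98 8B D8 BB DE BE

U+9830E: 4-byte form → F2 98 8C 8E.
U+E60B: 3-byte form → EE 98 8B.
U+063B: 2-byte form → D8 BB.
U+07BE: 2-byte form → DE BE.
Concatenated (11 bytes): F2 98 8C 8E EE 98 8B D8 BB DE BE.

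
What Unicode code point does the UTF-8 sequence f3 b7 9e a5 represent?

Leading byte 0xF3 = 11110011 matches 11110xxx → 4-byte sequence.
Byte 1: 0xF3 = 11110011, payload 011 (3 bits).
Byte 2: 0xB7 = 10110111 (10xxxxxx ✓), payload 110111.
Byte 3: 0x9E = 10011110 (10xxxxxx ✓), payload 011110.
Byte 4: 0xA5 = 10100101 (10xxxxxx ✓), payload 100101.
Concatenate: 011110111011110100101 = 0xF77A5 (21 bits → U+F77A5).

U+F77A5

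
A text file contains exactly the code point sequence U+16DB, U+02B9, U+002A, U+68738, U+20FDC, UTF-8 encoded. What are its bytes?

E1 9B 9B CA B9 2A F1 A8 9C B8 F0 A0 BF 9C

U+16DB: 3-byte form → E1 9B 9B.
U+02B9: 2-byte form → CA B9.
U+002A: 1-byte form → 2A.
U+68738: 4-byte form → F1 A8 9C B8.
U+20FDC: 4-byte form → F0 A0 BF 9C.
Concatenated (14 bytes): E1 9B 9B CA B9 2A F1 A8 9C B8 F0 A0 BF 9C.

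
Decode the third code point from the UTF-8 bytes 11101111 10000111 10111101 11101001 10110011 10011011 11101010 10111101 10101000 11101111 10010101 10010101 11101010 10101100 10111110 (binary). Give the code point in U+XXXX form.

Offset 0: leading byte 0xEF = 11101111 → 3-byte char #1 = EF 87 BD.
Offset 3: leading byte 0xE9 = 11101001 → 3-byte char #2 = E9 B3 9B.
Offset 6: leading byte 0xEA = 11101010 → 3-byte char #3 = EA BD A8.
Leading byte 0xEA = 11101010 matches 1110xxxx → 3-byte sequence.
Byte 1: 0xEA = 11101010, payload 1010 (4 bits).
Byte 2: 0xBD = 10111101 (10xxxxxx ✓), payload 111101.
Byte 3: 0xA8 = 10101000 (10xxxxxx ✓), payload 101000.
Concatenate: 1010111101101000 = 0xAF68 (16 bits → U+AF68).

U+AF68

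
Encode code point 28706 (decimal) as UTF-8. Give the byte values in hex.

U+7022 = 0x7022 = 28706 decimal. In range U+0800–U+FFFF → 3-byte form: 1110xxxx 10xxxxxx 10xxxxxx.
Binary (16 bits): 0111000000100010.
Split 4+6+6: 0111 | 000000 | 100010.
Byte 1: 11100111 = 0xE7.
Byte 2: 10000000 = 0x80.
Byte 3: 10100010 = 0xA2.

E7 80 A2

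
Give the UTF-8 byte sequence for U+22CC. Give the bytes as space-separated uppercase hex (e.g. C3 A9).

U+22CC = 0x22CC = 8908 decimal. In range U+0800–U+FFFF → 3-byte form: 1110xxxx 10xxxxxx 10xxxxxx.
Binary (16 bits): 0010001011001100.
Split 4+6+6: 0010 | 001011 | 001100.
Byte 1: 11100010 = 0xE2.
Byte 2: 10001011 = 0x8B.
Byte 3: 10001100 = 0x8C.

E2 8B 8C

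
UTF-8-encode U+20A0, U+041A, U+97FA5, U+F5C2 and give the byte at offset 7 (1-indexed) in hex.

1-indexed offset 7 is 0-indexed offset 6.
U+20A0 → 3-byte form E2 82 A0 at offsets 0–2.
U+041A → 2-byte form D0 9A at offsets 3–4.
U+97FA5 → 4-byte form F2 97 BE A5 at offsets 5–8.
Offset 6 falls in char 3's range; it's byte 2 of F2 97 BE A5 = 0x97.

0x97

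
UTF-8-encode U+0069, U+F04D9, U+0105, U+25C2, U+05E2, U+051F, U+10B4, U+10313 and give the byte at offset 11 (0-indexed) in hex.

0xA2

U+0069 → 1-byte form 69 at offsets 0–0.
U+F04D9 → 4-byte form F3 B0 93 99 at offsets 1–4.
U+0105 → 2-byte form C4 85 at offsets 5–6.
U+25C2 → 3-byte form E2 97 82 at offsets 7–9.
U+05E2 → 2-byte form D7 A2 at offsets 10–11.
Offset 11 falls in char 5's range; it's byte 2 of D7 A2 = 0xA2.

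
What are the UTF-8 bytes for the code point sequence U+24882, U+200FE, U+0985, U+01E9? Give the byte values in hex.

U+24882: 4-byte form → F0 A4 A2 82.
U+200FE: 4-byte form → F0 A0 83 BE.
U+0985: 3-byte form → E0 A6 85.
U+01E9: 2-byte form → C7 A9.
Concatenated (13 bytes): F0 A4 A2 82 F0 A0 83 BE E0 A6 85 C7 A9.

F0 A4 A2 82 F0 A0 83 BE E0 A6 85 C7 A9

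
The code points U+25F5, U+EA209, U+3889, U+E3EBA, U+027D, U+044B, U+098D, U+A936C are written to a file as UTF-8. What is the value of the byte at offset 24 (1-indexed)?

0x8D

1-indexed offset 24 is 0-indexed offset 23.
U+25F5 → 3-byte form E2 97 B5 at offsets 0–2.
U+EA209 → 4-byte form F3 AA 88 89 at offsets 3–6.
U+3889 → 3-byte form E3 A2 89 at offsets 7–9.
U+E3EBA → 4-byte form F3 A3 BA BA at offsets 10–13.
U+027D → 2-byte form C9 BD at offsets 14–15.
U+044B → 2-byte form D1 8B at offsets 16–17.
U+098D → 3-byte form E0 A6 8D at offsets 18–20.
U+A936C → 4-byte form F2 A9 8D AC at offsets 21–24.
Offset 23 falls in char 8's range; it's byte 3 of F2 A9 8D AC = 0x8D.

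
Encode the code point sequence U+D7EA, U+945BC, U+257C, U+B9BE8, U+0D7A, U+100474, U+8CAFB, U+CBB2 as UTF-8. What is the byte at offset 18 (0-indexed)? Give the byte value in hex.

U+D7EA → 3-byte form ED 9F AA at offsets 0–2.
U+945BC → 4-byte form F2 94 96 BC at offsets 3–6.
U+257C → 3-byte form E2 95 BC at offsets 7–9.
U+B9BE8 → 4-byte form F2 B9 AF A8 at offsets 10–13.
U+0D7A → 3-byte form E0 B5 BA at offsets 14–16.
U+100474 → 4-byte form F4 80 91 B4 at offsets 17–20.
Offset 18 falls in char 6's range; it's byte 2 of F4 80 91 B4 = 0x80.

0x80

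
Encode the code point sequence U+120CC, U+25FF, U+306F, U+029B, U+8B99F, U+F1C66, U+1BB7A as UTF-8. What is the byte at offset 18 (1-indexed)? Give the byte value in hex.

1-indexed offset 18 is 0-indexed offset 17.
U+120CC → 4-byte form F0 92 83 8C at offsets 0–3.
U+25FF → 3-byte form E2 97 BF at offsets 4–6.
U+306F → 3-byte form E3 81 AF at offsets 7–9.
U+029B → 2-byte form CA 9B at offsets 10–11.
U+8B99F → 4-byte form F2 8B A6 9F at offsets 12–15.
U+F1C66 → 4-byte form F3 B1 B1 A6 at offsets 16–19.
Offset 17 falls in char 6's range; it's byte 2 of F3 B1 B1 A6 = 0xB1.

0xB1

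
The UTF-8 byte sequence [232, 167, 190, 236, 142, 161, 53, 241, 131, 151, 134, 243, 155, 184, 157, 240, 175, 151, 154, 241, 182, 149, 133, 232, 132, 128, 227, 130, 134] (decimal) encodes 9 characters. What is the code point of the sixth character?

U+2F5DA

Offset 0: leading byte 0xE8 = 11101000 → 3-byte char #1 = E8 A7 BE.
Offset 3: leading byte 0xEC = 11101100 → 3-byte char #2 = EC 8E A1.
Offset 6: leading byte 0x35 = 00110101 → 1-byte char #3 = 35.
Offset 7: leading byte 0xF1 = 11110001 → 4-byte char #4 = F1 83 97 86.
Offset 11: leading byte 0xF3 = 11110011 → 4-byte char #5 = F3 9B B8 9D.
Offset 15: leading byte 0xF0 = 11110000 → 4-byte char #6 = F0 AF 97 9A.
Leading byte 0xF0 = 11110000 matches 11110xxx → 4-byte sequence.
Byte 1: 0xF0 = 11110000, payload 000 (3 bits).
Byte 2: 0xAF = 10101111 (10xxxxxx ✓), payload 101111.
Byte 3: 0x97 = 10010111 (10xxxxxx ✓), payload 010111.
Byte 4: 0x9A = 10011010 (10xxxxxx ✓), payload 011010.
Concatenate: 000101111010111011010 = 0x2F5DA (21 bits → U+2F5DA).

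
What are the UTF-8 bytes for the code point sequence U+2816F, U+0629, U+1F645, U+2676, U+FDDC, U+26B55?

U+2816F: 4-byte form → F0 A8 85 AF.
U+0629: 2-byte form → D8 A9.
U+1F645: 4-byte form → F0 9F 99 85.
U+2676: 3-byte form → E2 99 B6.
U+FDDC: 3-byte form → EF B7 9C.
U+26B55: 4-byte form → F0 A6 AD 95.
Concatenated (20 bytes): F0 A8 85 AF D8 A9 F0 9F 99 85 E2 99 B6 EF B7 9C F0 A6 AD 95.

F0 A8 85 AF D8 A9 F0 9F 99 85 E2 99 B6 EF B7 9C F0 A6 AD 95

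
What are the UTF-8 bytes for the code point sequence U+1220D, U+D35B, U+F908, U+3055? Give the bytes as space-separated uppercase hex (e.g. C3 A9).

F0 92 88 8D ED 8D 9B EF A4 88 E3 81 95

U+1220D: 4-byte form → F0 92 88 8D.
U+D35B: 3-byte form → ED 8D 9B.
U+F908: 3-byte form → EF A4 88.
U+3055: 3-byte form → E3 81 95.
Concatenated (13 bytes): F0 92 88 8D ED 8D 9B EF A4 88 E3 81 95.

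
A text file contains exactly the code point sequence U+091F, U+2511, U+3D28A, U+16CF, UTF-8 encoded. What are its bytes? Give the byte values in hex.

E0 A4 9F E2 94 91 F0 BD 8A 8A E1 9B 8F

U+091F: 3-byte form → E0 A4 9F.
U+2511: 3-byte form → E2 94 91.
U+3D28A: 4-byte form → F0 BD 8A 8A.
U+16CF: 3-byte form → E1 9B 8F.
Concatenated (13 bytes): E0 A4 9F E2 94 91 F0 BD 8A 8A E1 9B 8F.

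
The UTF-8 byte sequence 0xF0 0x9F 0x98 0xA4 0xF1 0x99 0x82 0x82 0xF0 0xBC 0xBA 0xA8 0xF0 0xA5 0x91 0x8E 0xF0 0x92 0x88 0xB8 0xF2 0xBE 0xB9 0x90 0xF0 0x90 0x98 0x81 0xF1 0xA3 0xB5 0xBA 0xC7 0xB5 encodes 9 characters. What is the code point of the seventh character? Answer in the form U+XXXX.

Offset 0: leading byte 0xF0 = 11110000 → 4-byte char #1 = F0 9F 98 A4.
Offset 4: leading byte 0xF1 = 11110001 → 4-byte char #2 = F1 99 82 82.
Offset 8: leading byte 0xF0 = 11110000 → 4-byte char #3 = F0 BC BA A8.
Offset 12: leading byte 0xF0 = 11110000 → 4-byte char #4 = F0 A5 91 8E.
Offset 16: leading byte 0xF0 = 11110000 → 4-byte char #5 = F0 92 88 B8.
Offset 20: leading byte 0xF2 = 11110010 → 4-byte char #6 = F2 BE B9 90.
Offset 24: leading byte 0xF0 = 11110000 → 4-byte char #7 = F0 90 98 81.
Leading byte 0xF0 = 11110000 matches 11110xxx → 4-byte sequence.
Byte 1: 0xF0 = 11110000, payload 000 (3 bits).
Byte 2: 0x90 = 10010000 (10xxxxxx ✓), payload 010000.
Byte 3: 0x98 = 10011000 (10xxxxxx ✓), payload 011000.
Byte 4: 0x81 = 10000001 (10xxxxxx ✓), payload 000001.
Concatenate: 000010000011000000001 = 0x10601 (21 bits → U+10601).

U+10601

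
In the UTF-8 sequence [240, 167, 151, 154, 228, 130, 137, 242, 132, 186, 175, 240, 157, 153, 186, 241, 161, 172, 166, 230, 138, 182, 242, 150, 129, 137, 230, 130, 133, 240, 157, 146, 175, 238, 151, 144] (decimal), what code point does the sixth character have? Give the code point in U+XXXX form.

U+62B6

Offset 0: leading byte 0xF0 = 11110000 → 4-byte char #1 = F0 A7 97 9A.
Offset 4: leading byte 0xE4 = 11100100 → 3-byte char #2 = E4 82 89.
Offset 7: leading byte 0xF2 = 11110010 → 4-byte char #3 = F2 84 BA AF.
Offset 11: leading byte 0xF0 = 11110000 → 4-byte char #4 = F0 9D 99 BA.
Offset 15: leading byte 0xF1 = 11110001 → 4-byte char #5 = F1 A1 AC A6.
Offset 19: leading byte 0xE6 = 11100110 → 3-byte char #6 = E6 8A B6.
Leading byte 0xE6 = 11100110 matches 1110xxxx → 3-byte sequence.
Byte 1: 0xE6 = 11100110, payload 0110 (4 bits).
Byte 2: 0x8A = 10001010 (10xxxxxx ✓), payload 001010.
Byte 3: 0xB6 = 10110110 (10xxxxxx ✓), payload 110110.
Concatenate: 0110001010110110 = 0x62B6 (16 bits → U+62B6).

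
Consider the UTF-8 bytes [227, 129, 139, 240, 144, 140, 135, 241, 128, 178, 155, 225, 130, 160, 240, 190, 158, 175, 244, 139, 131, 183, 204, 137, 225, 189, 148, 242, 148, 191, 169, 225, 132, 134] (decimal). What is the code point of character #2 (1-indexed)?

Offset 0: leading byte 0xE3 = 11100011 → 3-byte char #1 = E3 81 8B.
Offset 3: leading byte 0xF0 = 11110000 → 4-byte char #2 = F0 90 8C 87.
Leading byte 0xF0 = 11110000 matches 11110xxx → 4-byte sequence.
Byte 1: 0xF0 = 11110000, payload 000 (3 bits).
Byte 2: 0x90 = 10010000 (10xxxxxx ✓), payload 010000.
Byte 3: 0x8C = 10001100 (10xxxxxx ✓), payload 001100.
Byte 4: 0x87 = 10000111 (10xxxxxx ✓), payload 000111.
Concatenate: 000010000001100000111 = 0x10307 (21 bits → U+10307).

U+10307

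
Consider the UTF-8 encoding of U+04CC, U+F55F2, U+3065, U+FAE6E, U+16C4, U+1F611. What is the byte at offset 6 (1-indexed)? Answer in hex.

0xB2

1-indexed offset 6 is 0-indexed offset 5.
U+04CC → 2-byte form D3 8C at offsets 0–1.
U+F55F2 → 4-byte form F3 B5 97 B2 at offsets 2–5.
Offset 5 falls in char 2's range; it's byte 4 of F3 B5 97 B2 = 0xB2.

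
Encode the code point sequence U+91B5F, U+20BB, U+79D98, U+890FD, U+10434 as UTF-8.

F2 91 AD 9F E2 82 BB F1 B9 B6 98 F2 89 83 BD F0 90 90 B4

U+91B5F: 4-byte form → F2 91 AD 9F.
U+20BB: 3-byte form → E2 82 BB.
U+79D98: 4-byte form → F1 B9 B6 98.
U+890FD: 4-byte form → F2 89 83 BD.
U+10434: 4-byte form → F0 90 90 B4.
Concatenated (19 bytes): F2 91 AD 9F E2 82 BB F1 B9 B6 98 F2 89 83 BD F0 90 90 B4.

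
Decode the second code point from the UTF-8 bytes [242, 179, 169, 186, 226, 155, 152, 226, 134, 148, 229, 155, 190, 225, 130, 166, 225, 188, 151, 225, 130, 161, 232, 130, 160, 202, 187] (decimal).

U+26D8

Offset 0: leading byte 0xF2 = 11110010 → 4-byte char #1 = F2 B3 A9 BA.
Offset 4: leading byte 0xE2 = 11100010 → 3-byte char #2 = E2 9B 98.
Leading byte 0xE2 = 11100010 matches 1110xxxx → 3-byte sequence.
Byte 1: 0xE2 = 11100010, payload 0010 (4 bits).
Byte 2: 0x9B = 10011011 (10xxxxxx ✓), payload 011011.
Byte 3: 0x98 = 10011000 (10xxxxxx ✓), payload 011000.
Concatenate: 0010011011011000 = 0x26D8 (16 bits → U+26D8).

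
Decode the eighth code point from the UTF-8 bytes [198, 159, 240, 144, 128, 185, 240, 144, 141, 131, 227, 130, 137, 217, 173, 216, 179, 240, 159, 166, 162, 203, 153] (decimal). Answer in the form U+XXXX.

Offset 0: leading byte 0xC6 = 11000110 → 2-byte char #1 = C6 9F.
Offset 2: leading byte 0xF0 = 11110000 → 4-byte char #2 = F0 90 80 B9.
Offset 6: leading byte 0xF0 = 11110000 → 4-byte char #3 = F0 90 8D 83.
Offset 10: leading byte 0xE3 = 11100011 → 3-byte char #4 = E3 82 89.
Offset 13: leading byte 0xD9 = 11011001 → 2-byte char #5 = D9 AD.
Offset 15: leading byte 0xD8 = 11011000 → 2-byte char #6 = D8 B3.
Offset 17: leading byte 0xF0 = 11110000 → 4-byte char #7 = F0 9F A6 A2.
Offset 21: leading byte 0xCB = 11001011 → 2-byte char #8 = CB 99.
Leading byte 0xCB = 11001011 matches 110xxxxx → 2-byte sequence.
Byte 1: 0xCB = 11001011, payload 01011 (5 bits).
Byte 2: 0x99 = 10011001 (10xxxxxx ✓), payload 011001.
Concatenate: 01011011001 = 0x2D9 (11 bits → U+02D9).

U+02D9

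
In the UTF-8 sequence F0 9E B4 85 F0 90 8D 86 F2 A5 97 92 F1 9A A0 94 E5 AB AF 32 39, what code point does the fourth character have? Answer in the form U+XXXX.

Offset 0: leading byte 0xF0 = 11110000 → 4-byte char #1 = F0 9E B4 85.
Offset 4: leading byte 0xF0 = 11110000 → 4-byte char #2 = F0 90 8D 86.
Offset 8: leading byte 0xF2 = 11110010 → 4-byte char #3 = F2 A5 97 92.
Offset 12: leading byte 0xF1 = 11110001 → 4-byte char #4 = F1 9A A0 94.
Leading byte 0xF1 = 11110001 matches 11110xxx → 4-byte sequence.
Byte 1: 0xF1 = 11110001, payload 001 (3 bits).
Byte 2: 0x9A = 10011010 (10xxxxxx ✓), payload 011010.
Byte 3: 0xA0 = 10100000 (10xxxxxx ✓), payload 100000.
Byte 4: 0x94 = 10010100 (10xxxxxx ✓), payload 010100.
Concatenate: 001011010100000010100 = 0x5A814 (21 bits → U+5A814).

U+5A814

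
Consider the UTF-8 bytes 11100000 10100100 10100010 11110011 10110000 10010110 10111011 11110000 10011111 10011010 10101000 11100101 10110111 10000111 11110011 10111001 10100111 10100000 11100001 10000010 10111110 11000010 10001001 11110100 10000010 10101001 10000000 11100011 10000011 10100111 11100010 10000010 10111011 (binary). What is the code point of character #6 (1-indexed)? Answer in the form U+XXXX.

Offset 0: leading byte 0xE0 = 11100000 → 3-byte char #1 = E0 A4 A2.
Offset 3: leading byte 0xF3 = 11110011 → 4-byte char #2 = F3 B0 96 BB.
Offset 7: leading byte 0xF0 = 11110000 → 4-byte char #3 = F0 9F 9A A8.
Offset 11: leading byte 0xE5 = 11100101 → 3-byte char #4 = E5 B7 87.
Offset 14: leading byte 0xF3 = 11110011 → 4-byte char #5 = F3 B9 A7 A0.
Offset 18: leading byte 0xE1 = 11100001 → 3-byte char #6 = E1 82 BE.
Leading byte 0xE1 = 11100001 matches 1110xxxx → 3-byte sequence.
Byte 1: 0xE1 = 11100001, payload 0001 (4 bits).
Byte 2: 0x82 = 10000010 (10xxxxxx ✓), payload 000010.
Byte 3: 0xBE = 10111110 (10xxxxxx ✓), payload 111110.
Concatenate: 0001000010111110 = 0x10BE (16 bits → U+10BE).

U+10BE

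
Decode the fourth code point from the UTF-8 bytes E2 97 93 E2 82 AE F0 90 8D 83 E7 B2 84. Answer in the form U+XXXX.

Offset 0: leading byte 0xE2 = 11100010 → 3-byte char #1 = E2 97 93.
Offset 3: leading byte 0xE2 = 11100010 → 3-byte char #2 = E2 82 AE.
Offset 6: leading byte 0xF0 = 11110000 → 4-byte char #3 = F0 90 8D 83.
Offset 10: leading byte 0xE7 = 11100111 → 3-byte char #4 = E7 B2 84.
Leading byte 0xE7 = 11100111 matches 1110xxxx → 3-byte sequence.
Byte 1: 0xE7 = 11100111, payload 0111 (4 bits).
Byte 2: 0xB2 = 10110010 (10xxxxxx ✓), payload 110010.
Byte 3: 0x84 = 10000100 (10xxxxxx ✓), payload 000100.
Concatenate: 0111110010000100 = 0x7C84 (16 bits → U+7C84).

U+7C84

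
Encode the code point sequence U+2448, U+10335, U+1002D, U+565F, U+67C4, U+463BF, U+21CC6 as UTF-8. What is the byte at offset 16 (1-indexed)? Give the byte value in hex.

0x9F

1-indexed offset 16 is 0-indexed offset 15.
U+2448 → 3-byte form E2 91 88 at offsets 0–2.
U+10335 → 4-byte form F0 90 8C B5 at offsets 3–6.
U+1002D → 4-byte form F0 90 80 AD at offsets 7–10.
U+565F → 3-byte form E5 99 9F at offsets 11–13.
U+67C4 → 3-byte form E6 9F 84 at offsets 14–16.
Offset 15 falls in char 5's range; it's byte 2 of E6 9F 84 = 0x9F.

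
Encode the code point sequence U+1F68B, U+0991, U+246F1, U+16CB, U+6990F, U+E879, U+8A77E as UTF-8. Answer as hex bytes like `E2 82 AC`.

U+1F68B: 4-byte form → F0 9F 9A 8B.
U+0991: 3-byte form → E0 A6 91.
U+246F1: 4-byte form → F0 A4 9B B1.
U+16CB: 3-byte form → E1 9B 8B.
U+6990F: 4-byte form → F1 A9 A4 8F.
U+E879: 3-byte form → EE A1 B9.
U+8A77E: 4-byte form → F2 8A 9D BE.
Concatenated (25 bytes): F0 9F 9A 8B E0 A6 91 F0 A4 9B B1 E1 9B 8B F1 A9 A4 8F EE A1 B9 F2 8A 9D BE.

F0 9F 9A 8B E0 A6 91 F0 A4 9B B1 E1 9B 8B F1 A9 A4 8F EE A1 B9 F2 8A 9D BE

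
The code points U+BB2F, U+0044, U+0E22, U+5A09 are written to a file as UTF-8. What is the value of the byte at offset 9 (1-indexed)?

1-indexed offset 9 is 0-indexed offset 8.
U+BB2F → 3-byte form EB AC AF at offsets 0–2.
U+0044 → 1-byte form 44 at offsets 3–3.
U+0E22 → 3-byte form E0 B8 A2 at offsets 4–6.
U+5A09 → 3-byte form E5 A8 89 at offsets 7–9.
Offset 8 falls in char 4's range; it's byte 2 of E5 A8 89 = 0xA8.

0xA8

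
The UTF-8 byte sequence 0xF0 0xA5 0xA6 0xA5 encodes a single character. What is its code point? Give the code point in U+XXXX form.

Leading byte 0xF0 = 11110000 matches 11110xxx → 4-byte sequence.
Byte 1: 0xF0 = 11110000, payload 000 (3 bits).
Byte 2: 0xA5 = 10100101 (10xxxxxx ✓), payload 100101.
Byte 3: 0xA6 = 10100110 (10xxxxxx ✓), payload 100110.
Byte 4: 0xA5 = 10100101 (10xxxxxx ✓), payload 100101.
Concatenate: 000100101100110100101 = 0x259A5 (21 bits → U+259A5).

U+259A5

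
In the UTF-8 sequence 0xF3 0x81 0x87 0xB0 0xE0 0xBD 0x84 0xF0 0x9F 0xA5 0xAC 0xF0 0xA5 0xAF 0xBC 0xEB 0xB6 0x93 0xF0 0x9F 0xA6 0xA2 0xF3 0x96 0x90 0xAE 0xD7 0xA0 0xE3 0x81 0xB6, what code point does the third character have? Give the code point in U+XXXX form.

U+1F96C

Offset 0: leading byte 0xF3 = 11110011 → 4-byte char #1 = F3 81 87 B0.
Offset 4: leading byte 0xE0 = 11100000 → 3-byte char #2 = E0 BD 84.
Offset 7: leading byte 0xF0 = 11110000 → 4-byte char #3 = F0 9F A5 AC.
Leading byte 0xF0 = 11110000 matches 11110xxx → 4-byte sequence.
Byte 1: 0xF0 = 11110000, payload 000 (3 bits).
Byte 2: 0x9F = 10011111 (10xxxxxx ✓), payload 011111.
Byte 3: 0xA5 = 10100101 (10xxxxxx ✓), payload 100101.
Byte 4: 0xAC = 10101100 (10xxxxxx ✓), payload 101100.
Concatenate: 000011111100101101100 = 0x1F96C (21 bits → U+1F96C).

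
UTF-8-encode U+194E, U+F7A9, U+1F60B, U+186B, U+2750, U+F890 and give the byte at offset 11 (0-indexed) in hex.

0xA1

U+194E → 3-byte form E1 A5 8E at offsets 0–2.
U+F7A9 → 3-byte form EF 9E A9 at offsets 3–5.
U+1F60B → 4-byte form F0 9F 98 8B at offsets 6–9.
U+186B → 3-byte form E1 A1 AB at offsets 10–12.
Offset 11 falls in char 4's range; it's byte 2 of E1 A1 AB = 0xA1.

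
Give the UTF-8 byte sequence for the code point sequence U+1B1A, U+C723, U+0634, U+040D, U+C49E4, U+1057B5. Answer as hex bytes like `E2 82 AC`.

U+1B1A: 3-byte form → E1 AC 9A.
U+C723: 3-byte form → EC 9C A3.
U+0634: 2-byte form → D8 B4.
U+040D: 2-byte form → D0 8D.
U+C49E4: 4-byte form → F3 84 A7 A4.
U+1057B5: 4-byte form → F4 85 9E B5.
Concatenated (18 bytes): E1 AC 9A EC 9C A3 D8 B4 D0 8D F3 84 A7 A4 F4 85 9E B5.

E1 AC 9A EC 9C A3 D8 B4 D0 8D F3 84 A7 A4 F4 85 9E B5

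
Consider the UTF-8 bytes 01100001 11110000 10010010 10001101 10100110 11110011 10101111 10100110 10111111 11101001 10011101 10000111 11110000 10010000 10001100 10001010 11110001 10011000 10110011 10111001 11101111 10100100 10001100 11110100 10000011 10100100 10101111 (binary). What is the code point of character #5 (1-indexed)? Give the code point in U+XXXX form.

Offset 0: leading byte 0x61 = 01100001 → 1-byte char #1 = 61.
Offset 1: leading byte 0xF0 = 11110000 → 4-byte char #2 = F0 92 8D A6.
Offset 5: leading byte 0xF3 = 11110011 → 4-byte char #3 = F3 AF A6 BF.
Offset 9: leading byte 0xE9 = 11101001 → 3-byte char #4 = E9 9D 87.
Offset 12: leading byte 0xF0 = 11110000 → 4-byte char #5 = F0 90 8C 8A.
Leading byte 0xF0 = 11110000 matches 11110xxx → 4-byte sequence.
Byte 1: 0xF0 = 11110000, payload 000 (3 bits).
Byte 2: 0x90 = 10010000 (10xxxxxx ✓), payload 010000.
Byte 3: 0x8C = 10001100 (10xxxxxx ✓), payload 001100.
Byte 4: 0x8A = 10001010 (10xxxxxx ✓), payload 001010.
Concatenate: 000010000001100001010 = 0x1030A (21 bits → U+1030A).

U+1030A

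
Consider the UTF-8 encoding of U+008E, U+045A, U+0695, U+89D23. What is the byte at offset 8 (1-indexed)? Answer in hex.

1-indexed offset 8 is 0-indexed offset 7.
U+008E → 2-byte form C2 8E at offsets 0–1.
U+045A → 2-byte form D1 9A at offsets 2–3.
U+0695 → 2-byte form DA 95 at offsets 4–5.
U+89D23 → 4-byte form F2 89 B4 A3 at offsets 6–9.
Offset 7 falls in char 4's range; it's byte 2 of F2 89 B4 A3 = 0x89.

0x89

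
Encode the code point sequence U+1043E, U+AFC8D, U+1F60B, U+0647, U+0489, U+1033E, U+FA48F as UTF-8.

U+1043E: 4-byte form → F0 90 90 BE.
U+AFC8D: 4-byte form → F2 AF B2 8D.
U+1F60B: 4-byte form → F0 9F 98 8B.
U+0647: 2-byte form → D9 87.
U+0489: 2-byte form → D2 89.
U+1033E: 4-byte form → F0 90 8C BE.
U+FA48F: 4-byte form → F3 BA 92 8F.
Concatenated (24 bytes): F0 90 90 BE F2 AF B2 8D F0 9F 98 8B D9 87 D2 89 F0 90 8C BE F3 BA 92 8F.

F0 90 90 BE F2 AF B2 8D F0 9F 98 8B D9 87 D2 89 F0 90 8C BE F3 BA 92 8F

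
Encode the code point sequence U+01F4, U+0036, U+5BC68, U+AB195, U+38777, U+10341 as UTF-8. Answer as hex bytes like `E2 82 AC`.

U+01F4: 2-byte form → C7 B4.
U+0036: 1-byte form → 36.
U+5BC68: 4-byte form → F1 9B B1 A8.
U+AB195: 4-byte form → F2 AB 86 95.
U+38777: 4-byte form → F0 B8 9D B7.
U+10341: 4-byte form → F0 90 8D 81.
Concatenated (19 bytes): C7 B4 36 F1 9B B1 A8 F2 AB 86 95 F0 B8 9D B7 F0 90 8D 81.

C7 B4 36 F1 9B B1 A8 F2 AB 86 95 F0 B8 9D B7 F0 90 8D 81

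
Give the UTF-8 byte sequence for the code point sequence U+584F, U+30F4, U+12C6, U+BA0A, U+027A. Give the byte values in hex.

E5 A1 8F E3 83 B4 E1 8B 86 EB A8 8A C9 BA

U+584F: 3-byte form → E5 A1 8F.
U+30F4: 3-byte form → E3 83 B4.
U+12C6: 3-byte form → E1 8B 86.
U+BA0A: 3-byte form → EB A8 8A.
U+027A: 2-byte form → C9 BA.
Concatenated (14 bytes): E5 A1 8F E3 83 B4 E1 8B 86 EB A8 8A C9 BA.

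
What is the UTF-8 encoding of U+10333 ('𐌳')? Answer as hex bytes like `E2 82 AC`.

U+10333 = 0x10333 = 66355 decimal. In range U+10000–U+10FFFF → 4-byte form: 11110xxx 10xxxxxx 10xxxxxx 10xxxxxx.
Binary (21 bits): 000010000001100110011.
Split 3+6+6+6: 000 | 010000 | 001100 | 110011.
Byte 1: 11110000 = 0xF0.
Byte 2: 10010000 = 0x90.
Byte 3: 10001100 = 0x8C.
Byte 4: 10110011 = 0xB3.

F0 90 8C B3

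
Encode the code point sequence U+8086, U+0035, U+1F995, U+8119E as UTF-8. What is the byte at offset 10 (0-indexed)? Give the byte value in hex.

U+8086 → 3-byte form E8 82 86 at offsets 0–2.
U+0035 → 1-byte form 35 at offsets 3–3.
U+1F995 → 4-byte form F0 9F A6 95 at offsets 4–7.
U+8119E → 4-byte form F2 81 86 9E at offsets 8–11.
Offset 10 falls in char 4's range; it's byte 3 of F2 81 86 9E = 0x86.

0x86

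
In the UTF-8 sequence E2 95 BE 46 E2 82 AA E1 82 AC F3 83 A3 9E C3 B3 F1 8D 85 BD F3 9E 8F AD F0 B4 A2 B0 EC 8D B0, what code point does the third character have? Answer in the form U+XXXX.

Offset 0: leading byte 0xE2 = 11100010 → 3-byte char #1 = E2 95 BE.
Offset 3: leading byte 0x46 = 01000110 → 1-byte char #2 = 46.
Offset 4: leading byte 0xE2 = 11100010 → 3-byte char #3 = E2 82 AA.
Leading byte 0xE2 = 11100010 matches 1110xxxx → 3-byte sequence.
Byte 1: 0xE2 = 11100010, payload 0010 (4 bits).
Byte 2: 0x82 = 10000010 (10xxxxxx ✓), payload 000010.
Byte 3: 0xAA = 10101010 (10xxxxxx ✓), payload 101010.
Concatenate: 0010000010101010 = 0x20AA (16 bits → U+20AA).

U+20AA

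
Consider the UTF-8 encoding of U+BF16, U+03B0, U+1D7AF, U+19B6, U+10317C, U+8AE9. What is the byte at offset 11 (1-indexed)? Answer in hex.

1-indexed offset 11 is 0-indexed offset 10.
U+BF16 → 3-byte form EB BC 96 at offsets 0–2.
U+03B0 → 2-byte form CE B0 at offsets 3–4.
U+1D7AF → 4-byte form F0 9D 9E AF at offsets 5–8.
U+19B6 → 3-byte form E1 A6 B6 at offsets 9–11.
Offset 10 falls in char 4's range; it's byte 2 of E1 A6 B6 = 0xA6.

0xA6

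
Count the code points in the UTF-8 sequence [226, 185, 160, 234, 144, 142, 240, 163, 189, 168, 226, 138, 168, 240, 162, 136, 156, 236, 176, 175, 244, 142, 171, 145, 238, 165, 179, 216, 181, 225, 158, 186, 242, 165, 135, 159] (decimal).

11

Byte at offset 0: 0xE2 = 11100010 → 3-byte char (#1). Advance 3.
Byte at offset 3: 0xEA = 11101010 → 3-byte char (#2). Advance 3.
Byte at offset 6: 0xF0 = 11110000 → 4-byte char (#3). Advance 4.
Byte at offset 10: 0xE2 = 11100010 → 3-byte char (#4). Advance 3.
Byte at offset 13: 0xF0 = 11110000 → 4-byte char (#5). Advance 4.
Byte at offset 17: 0xEC = 11101100 → 3-byte char (#6). Advance 3.
Byte at offset 20: 0xF4 = 11110100 → 4-byte char (#7). Advance 4.
Byte at offset 24: 0xEE = 11101110 → 3-byte char (#8). Advance 3.
Byte at offset 27: 0xD8 = 11011000 → 2-byte char (#9). Advance 2.
Byte at offset 29: 0xE1 = 11100001 → 3-byte char (#10). Advance 3.
Byte at offset 32: 0xF2 = 11110010 → 4-byte char (#11). Advance 4.
Reached end at offset 36 after 11 code points.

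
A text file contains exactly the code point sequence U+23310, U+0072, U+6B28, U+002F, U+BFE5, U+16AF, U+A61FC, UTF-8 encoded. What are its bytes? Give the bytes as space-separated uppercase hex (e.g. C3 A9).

F0 A3 8C 90 72 E6 AC A8 2F EB BF A5 E1 9A AF F2 A6 87 BC

U+23310: 4-byte form → F0 A3 8C 90.
U+0072: 1-byte form → 72.
U+6B28: 3-byte form → E6 AC A8.
U+002F: 1-byte form → 2F.
U+BFE5: 3-byte form → EB BF A5.
U+16AF: 3-byte form → E1 9A AF.
U+A61FC: 4-byte form → F2 A6 87 BC.
Concatenated (19 bytes): F0 A3 8C 90 72 E6 AC A8 2F EB BF A5 E1 9A AF F2 A6 87 BC.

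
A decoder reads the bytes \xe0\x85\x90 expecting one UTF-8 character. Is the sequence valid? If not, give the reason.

invalid (overlong encoding)

Leading byte 0xE0 = 11100000 → 3-byte form.
Continuation bytes all match 10xxxxxx. Payload decodes to 0x150.
But 0x150 < 0x800, the minimum for a 3-byte sequence — this is an overlong encoding.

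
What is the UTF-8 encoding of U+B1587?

F2 B1 96 87

U+B1587 = 0xB1587 = 726407 decimal. In range U+10000–U+10FFFF → 4-byte form: 11110xxx 10xxxxxx 10xxxxxx 10xxxxxx.
Binary (21 bits): 010110001010110000111.
Split 3+6+6+6: 010 | 110001 | 010110 | 000111.
Byte 1: 11110010 = 0xF2.
Byte 2: 10110001 = 0xB1.
Byte 3: 10010110 = 0x96.
Byte 4: 10000111 = 0x87.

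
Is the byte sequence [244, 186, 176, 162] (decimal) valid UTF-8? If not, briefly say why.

Leading byte 0xF4 = 11110100 → 4-byte form.
Payload = 0x13AC22, which exceeds U+10FFFF, the maximum Unicode code point. (Leading bytes F5–FF, or F4 followed by ≥ 0x90, are invalid.)

invalid (encodes a value above U+10FFFF)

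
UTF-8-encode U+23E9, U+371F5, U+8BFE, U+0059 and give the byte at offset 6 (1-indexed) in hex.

1-indexed offset 6 is 0-indexed offset 5.
U+23E9 → 3-byte form E2 8F A9 at offsets 0–2.
U+371F5 → 4-byte form F0 B7 87 B5 at offsets 3–6.
Offset 5 falls in char 2's range; it's byte 3 of F0 B7 87 B5 = 0x87.

0x87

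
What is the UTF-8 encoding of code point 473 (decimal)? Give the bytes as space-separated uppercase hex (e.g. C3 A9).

U+01D9 = 0x1D9 = 473 decimal. In range U+0080–U+07FF → 2-byte form: 110xxxxx 10xxxxxx.
Binary (11 bits): 00111011001.
Split 5+6: 00111 | 011001.
Byte 1: 11000111 = 0xC7.
Byte 2: 10011001 = 0x99.

C7 99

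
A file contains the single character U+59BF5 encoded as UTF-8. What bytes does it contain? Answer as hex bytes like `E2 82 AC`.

U+59BF5 = 0x59BF5 = 367605 decimal. In range U+10000–U+10FFFF → 4-byte form: 11110xxx 10xxxxxx 10xxxxxx 10xxxxxx.
Binary (21 bits): 001011001101111110101.
Split 3+6+6+6: 001 | 011001 | 101111 | 110101.
Byte 1: 11110001 = 0xF1.
Byte 2: 10011001 = 0x99.
Byte 3: 10101111 = 0xAF.
Byte 4: 10110101 = 0xB5.

F1 99 AF B5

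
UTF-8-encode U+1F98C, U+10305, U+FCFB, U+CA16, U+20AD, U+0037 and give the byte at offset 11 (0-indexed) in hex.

U+1F98C → 4-byte form F0 9F A6 8C at offsets 0–3.
U+10305 → 4-byte form F0 90 8C 85 at offsets 4–7.
U+FCFB → 3-byte form EF B3 BB at offsets 8–10.
U+CA16 → 3-byte form EC A8 96 at offsets 11–13.
Offset 11 falls in char 4's range; it's byte 1 of EC A8 96 = 0xEC.

0xEC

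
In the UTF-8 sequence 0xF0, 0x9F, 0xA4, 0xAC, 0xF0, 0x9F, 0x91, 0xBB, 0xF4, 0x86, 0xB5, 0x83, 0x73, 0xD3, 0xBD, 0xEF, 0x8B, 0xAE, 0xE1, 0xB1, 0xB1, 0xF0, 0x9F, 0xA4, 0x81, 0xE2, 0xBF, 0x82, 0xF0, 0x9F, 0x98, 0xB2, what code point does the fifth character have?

Offset 0: leading byte 0xF0 = 11110000 → 4-byte char #1 = F0 9F A4 AC.
Offset 4: leading byte 0xF0 = 11110000 → 4-byte char #2 = F0 9F 91 BB.
Offset 8: leading byte 0xF4 = 11110100 → 4-byte char #3 = F4 86 B5 83.
Offset 12: leading byte 0x73 = 01110011 → 1-byte char #4 = 73.
Offset 13: leading byte 0xD3 = 11010011 → 2-byte char #5 = D3 BD.
Leading byte 0xD3 = 11010011 matches 110xxxxx → 2-byte sequence.
Byte 1: 0xD3 = 11010011, payload 10011 (5 bits).
Byte 2: 0xBD = 10111101 (10xxxxxx ✓), payload 111101.
Concatenate: 10011111101 = 0x4FD (11 bits → U+04FD).

U+04FD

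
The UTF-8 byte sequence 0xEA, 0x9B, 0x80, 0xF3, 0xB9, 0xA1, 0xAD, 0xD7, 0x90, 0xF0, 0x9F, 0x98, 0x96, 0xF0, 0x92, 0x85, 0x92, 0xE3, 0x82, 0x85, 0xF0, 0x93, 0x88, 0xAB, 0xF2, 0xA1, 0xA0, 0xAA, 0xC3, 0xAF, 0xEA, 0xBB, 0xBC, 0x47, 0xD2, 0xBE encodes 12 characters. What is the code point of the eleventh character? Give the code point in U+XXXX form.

Offset 0: leading byte 0xEA = 11101010 → 3-byte char #1 = EA 9B 80.
Offset 3: leading byte 0xF3 = 11110011 → 4-byte char #2 = F3 B9 A1 AD.
Offset 7: leading byte 0xD7 = 11010111 → 2-byte char #3 = D7 90.
Offset 9: leading byte 0xF0 = 11110000 → 4-byte char #4 = F0 9F 98 96.
Offset 13: leading byte 0xF0 = 11110000 → 4-byte char #5 = F0 92 85 92.
Offset 17: leading byte 0xE3 = 11100011 → 3-byte char #6 = E3 82 85.
Offset 20: leading byte 0xF0 = 11110000 → 4-byte char #7 = F0 93 88 AB.
Offset 24: leading byte 0xF2 = 11110010 → 4-byte char #8 = F2 A1 A0 AA.
Offset 28: leading byte 0xC3 = 11000011 → 2-byte char #9 = C3 AF.
Offset 30: leading byte 0xEA = 11101010 → 3-byte char #10 = EA BB BC.
Offset 33: leading byte 0x47 = 01000111 → 1-byte char #11 = 47.
Leading byte 0x47 = 01000111 matches 0xxxxxxx → 1-byte sequence.
Byte 1: 0x47 = 01000111, payload 1000111 (7 bits).
Concatenate: 1000111 = 0x47 (7 bits → U+0047).

U+0047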